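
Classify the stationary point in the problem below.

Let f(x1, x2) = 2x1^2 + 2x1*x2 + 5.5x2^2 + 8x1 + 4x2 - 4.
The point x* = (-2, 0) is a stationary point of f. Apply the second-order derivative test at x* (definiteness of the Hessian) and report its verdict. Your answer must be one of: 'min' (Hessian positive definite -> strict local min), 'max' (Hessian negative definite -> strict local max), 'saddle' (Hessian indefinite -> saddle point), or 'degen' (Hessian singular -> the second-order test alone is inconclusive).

Compute the Hessian H = grad^2 f:
  H = [[4, 2], [2, 11]]
Verify stationarity: grad f(x*) = H x* + g = (0, 0).
Eigenvalues of H: 3.4689, 11.5311.
Both eigenvalues > 0, so H is positive definite -> x* is a strict local min.

min


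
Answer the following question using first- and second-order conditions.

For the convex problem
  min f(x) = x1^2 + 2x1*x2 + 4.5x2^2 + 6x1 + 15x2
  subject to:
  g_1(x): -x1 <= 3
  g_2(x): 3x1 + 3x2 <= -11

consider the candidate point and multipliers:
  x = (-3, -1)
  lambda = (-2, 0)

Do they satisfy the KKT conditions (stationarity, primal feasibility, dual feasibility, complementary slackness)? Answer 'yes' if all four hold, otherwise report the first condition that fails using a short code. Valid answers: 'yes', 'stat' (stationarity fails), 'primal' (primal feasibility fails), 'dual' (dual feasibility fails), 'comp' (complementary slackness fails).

Gradient of f: grad f(x) = Q x + c = (-2, 0)
Constraint values g_i(x) = a_i^T x - b_i:
  g_1((-3, -1)) = 0
  g_2((-3, -1)) = -1
Stationarity residual: grad f(x) + sum_i lambda_i a_i = (0, 0)
  -> stationarity OK
Primal feasibility (all g_i <= 0): OK
Dual feasibility (all lambda_i >= 0): FAILS
Complementary slackness (lambda_i * g_i(x) = 0 for all i): OK

Verdict: the first failing condition is dual_feasibility -> dual.

dual


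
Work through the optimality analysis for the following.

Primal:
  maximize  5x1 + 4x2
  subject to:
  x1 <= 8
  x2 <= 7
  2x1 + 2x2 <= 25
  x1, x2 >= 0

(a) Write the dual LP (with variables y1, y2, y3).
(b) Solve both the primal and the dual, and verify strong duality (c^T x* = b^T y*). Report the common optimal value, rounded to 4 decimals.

The standard primal-dual pair for 'max c^T x s.t. A x <= b, x >= 0' is:
  Dual:  min b^T y  s.t.  A^T y >= c,  y >= 0.

So the dual LP is:
  minimize  8y1 + 7y2 + 25y3
  subject to:
    y1 + 2y3 >= 5
    y2 + 2y3 >= 4
    y1, y2, y3 >= 0

Solving the primal: x* = (8, 4.5).
  primal value c^T x* = 58.
Solving the dual: y* = (1, 0, 2).
  dual value b^T y* = 58.
Strong duality: c^T x* = b^T y*. Confirmed.

58


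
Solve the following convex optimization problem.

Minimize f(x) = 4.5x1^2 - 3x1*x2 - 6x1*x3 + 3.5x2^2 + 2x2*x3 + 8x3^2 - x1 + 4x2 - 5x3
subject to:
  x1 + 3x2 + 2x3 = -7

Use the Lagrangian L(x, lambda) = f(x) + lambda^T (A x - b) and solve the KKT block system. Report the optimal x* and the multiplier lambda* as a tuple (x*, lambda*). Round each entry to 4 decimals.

Form the Lagrangian:
  L(x, lambda) = (1/2) x^T Q x + c^T x + lambda^T (A x - b)
Stationarity (grad_x L = 0): Q x + c + A^T lambda = 0.
Primal feasibility: A x = b.

This gives the KKT block system:
  [ Q   A^T ] [ x     ]   [-c ]
  [ A    0  ] [ lambda ] = [ b ]

Solving the linear system:
  x*      = (-0.8792, -1.9879, -0.0785)
  lambda* = (2.4783)
  f(x*)   = 5.3339

x* = (-0.8792, -1.9879, -0.0785), lambda* = (2.4783)


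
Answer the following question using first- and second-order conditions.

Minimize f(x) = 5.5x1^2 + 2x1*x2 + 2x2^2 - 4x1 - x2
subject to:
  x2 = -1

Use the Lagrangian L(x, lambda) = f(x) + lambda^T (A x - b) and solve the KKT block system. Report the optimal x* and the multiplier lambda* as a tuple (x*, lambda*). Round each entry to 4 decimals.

Form the Lagrangian:
  L(x, lambda) = (1/2) x^T Q x + c^T x + lambda^T (A x - b)
Stationarity (grad_x L = 0): Q x + c + A^T lambda = 0.
Primal feasibility: A x = b.

This gives the KKT block system:
  [ Q   A^T ] [ x     ]   [-c ]
  [ A    0  ] [ lambda ] = [ b ]

Solving the linear system:
  x*      = (0.5455, -1)
  lambda* = (3.9091)
  f(x*)   = 1.3636

x* = (0.5455, -1), lambda* = (3.9091)


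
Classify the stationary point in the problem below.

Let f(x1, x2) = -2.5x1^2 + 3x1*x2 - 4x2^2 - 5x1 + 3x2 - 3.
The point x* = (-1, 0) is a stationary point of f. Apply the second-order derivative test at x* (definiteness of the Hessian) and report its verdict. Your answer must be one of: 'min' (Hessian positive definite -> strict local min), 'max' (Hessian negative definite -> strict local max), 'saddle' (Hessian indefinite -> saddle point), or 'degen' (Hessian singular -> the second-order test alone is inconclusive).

Compute the Hessian H = grad^2 f:
  H = [[-5, 3], [3, -8]]
Verify stationarity: grad f(x*) = H x* + g = (0, 0).
Eigenvalues of H: -9.8541, -3.1459.
Both eigenvalues < 0, so H is negative definite -> x* is a strict local max.

max


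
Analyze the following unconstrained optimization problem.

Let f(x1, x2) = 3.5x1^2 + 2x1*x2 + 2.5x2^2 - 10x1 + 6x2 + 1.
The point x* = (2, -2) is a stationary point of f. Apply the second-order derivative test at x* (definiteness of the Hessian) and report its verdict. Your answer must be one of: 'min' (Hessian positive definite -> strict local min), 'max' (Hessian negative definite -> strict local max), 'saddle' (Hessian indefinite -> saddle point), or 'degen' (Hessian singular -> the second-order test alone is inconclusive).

Compute the Hessian H = grad^2 f:
  H = [[7, 2], [2, 5]]
Verify stationarity: grad f(x*) = H x* + g = (0, 0).
Eigenvalues of H: 3.7639, 8.2361.
Both eigenvalues > 0, so H is positive definite -> x* is a strict local min.

min


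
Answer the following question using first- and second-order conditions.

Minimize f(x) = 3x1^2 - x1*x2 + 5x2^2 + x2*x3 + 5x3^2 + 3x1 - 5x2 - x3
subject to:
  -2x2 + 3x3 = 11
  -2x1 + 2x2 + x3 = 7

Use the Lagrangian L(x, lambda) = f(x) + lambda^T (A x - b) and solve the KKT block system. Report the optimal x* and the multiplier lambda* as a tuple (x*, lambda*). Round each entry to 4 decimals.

Form the Lagrangian:
  L(x, lambda) = (1/2) x^T Q x + c^T x + lambda^T (A x - b)
Stationarity (grad_x L = 0): Q x + c + A^T lambda = 0.
Primal feasibility: A x = b.

This gives the KKT block system:
  [ Q   A^T ] [ x     ]   [-c ]
  [ A    0  ] [ lambda ] = [ b ]

Solving the linear system:
  x*      = (-2.4953, -0.6215, 3.2523)
  lambda* = (-8.4089, -5.6752)
  f(x*)   = 62.2967

x* = (-2.4953, -0.6215, 3.2523), lambda* = (-8.4089, -5.6752)


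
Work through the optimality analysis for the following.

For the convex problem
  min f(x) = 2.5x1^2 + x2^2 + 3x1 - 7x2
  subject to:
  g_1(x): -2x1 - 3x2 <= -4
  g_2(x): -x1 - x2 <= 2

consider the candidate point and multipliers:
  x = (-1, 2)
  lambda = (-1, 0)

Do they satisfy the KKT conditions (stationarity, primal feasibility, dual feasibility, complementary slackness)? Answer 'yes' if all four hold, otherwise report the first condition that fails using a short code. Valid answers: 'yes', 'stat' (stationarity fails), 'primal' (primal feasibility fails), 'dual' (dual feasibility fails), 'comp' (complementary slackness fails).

Gradient of f: grad f(x) = Q x + c = (-2, -3)
Constraint values g_i(x) = a_i^T x - b_i:
  g_1((-1, 2)) = 0
  g_2((-1, 2)) = -3
Stationarity residual: grad f(x) + sum_i lambda_i a_i = (0, 0)
  -> stationarity OK
Primal feasibility (all g_i <= 0): OK
Dual feasibility (all lambda_i >= 0): FAILS
Complementary slackness (lambda_i * g_i(x) = 0 for all i): OK

Verdict: the first failing condition is dual_feasibility -> dual.

dual


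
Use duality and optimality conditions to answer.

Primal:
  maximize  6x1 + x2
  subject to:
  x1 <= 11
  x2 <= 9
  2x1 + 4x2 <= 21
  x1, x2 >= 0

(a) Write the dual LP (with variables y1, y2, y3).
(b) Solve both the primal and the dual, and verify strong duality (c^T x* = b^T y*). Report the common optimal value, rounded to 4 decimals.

The standard primal-dual pair for 'max c^T x s.t. A x <= b, x >= 0' is:
  Dual:  min b^T y  s.t.  A^T y >= c,  y >= 0.

So the dual LP is:
  minimize  11y1 + 9y2 + 21y3
  subject to:
    y1 + 2y3 >= 6
    y2 + 4y3 >= 1
    y1, y2, y3 >= 0

Solving the primal: x* = (10.5, 0).
  primal value c^T x* = 63.
Solving the dual: y* = (0, 0, 3).
  dual value b^T y* = 63.
Strong duality: c^T x* = b^T y*. Confirmed.

63


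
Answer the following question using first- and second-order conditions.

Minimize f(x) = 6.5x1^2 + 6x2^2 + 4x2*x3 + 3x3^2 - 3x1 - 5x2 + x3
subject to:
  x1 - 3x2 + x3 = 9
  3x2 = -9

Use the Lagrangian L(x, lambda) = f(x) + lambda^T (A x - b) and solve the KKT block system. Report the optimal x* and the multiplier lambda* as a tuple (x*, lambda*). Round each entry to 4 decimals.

Form the Lagrangian:
  L(x, lambda) = (1/2) x^T Q x + c^T x + lambda^T (A x - b)
Stationarity (grad_x L = 0): Q x + c + A^T lambda = 0.
Primal feasibility: A x = b.

This gives the KKT block system:
  [ Q   A^T ] [ x     ]   [-c ]
  [ A    0  ] [ lambda ] = [ b ]

Solving the linear system:
  x*      = (-0.4211, -3, 0.4211)
  lambda* = (8.4737, 21.5789)
  f(x*)   = 67.3158

x* = (-0.4211, -3, 0.4211), lambda* = (8.4737, 21.5789)


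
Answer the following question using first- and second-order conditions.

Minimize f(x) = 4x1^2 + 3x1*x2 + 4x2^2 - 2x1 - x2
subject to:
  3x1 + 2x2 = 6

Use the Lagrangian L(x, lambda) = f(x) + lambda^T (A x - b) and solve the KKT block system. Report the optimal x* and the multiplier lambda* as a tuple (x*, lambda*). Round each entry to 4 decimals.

Form the Lagrangian:
  L(x, lambda) = (1/2) x^T Q x + c^T x + lambda^T (A x - b)
Stationarity (grad_x L = 0): Q x + c + A^T lambda = 0.
Primal feasibility: A x = b.

This gives the KKT block system:
  [ Q   A^T ] [ x     ]   [-c ]
  [ A    0  ] [ lambda ] = [ b ]

Solving the linear system:
  x*      = (1.6176, 0.5735)
  lambda* = (-4.2206)
  f(x*)   = 10.7574

x* = (1.6176, 0.5735), lambda* = (-4.2206)


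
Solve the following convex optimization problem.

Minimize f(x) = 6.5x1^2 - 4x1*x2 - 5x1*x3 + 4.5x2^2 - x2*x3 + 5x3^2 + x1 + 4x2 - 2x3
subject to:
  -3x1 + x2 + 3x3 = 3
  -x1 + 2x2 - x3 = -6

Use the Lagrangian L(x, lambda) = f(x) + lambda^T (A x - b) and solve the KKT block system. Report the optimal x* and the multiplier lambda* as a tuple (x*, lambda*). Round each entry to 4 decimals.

Form the Lagrangian:
  L(x, lambda) = (1/2) x^T Q x + c^T x + lambda^T (A x - b)
Stationarity (grad_x L = 0): Q x + c + A^T lambda = 0.
Primal feasibility: A x = b.

This gives the KKT block system:
  [ Q   A^T ] [ x     ]   [-c ]
  [ A    0  ] [ lambda ] = [ b ]

Solving the linear system:
  x*      = (0.129, -2.0323, 1.8065)
  lambda* = (-2.6129, 9.6129)
  f(x*)   = 26.9516

x* = (0.129, -2.0323, 1.8065), lambda* = (-2.6129, 9.6129)


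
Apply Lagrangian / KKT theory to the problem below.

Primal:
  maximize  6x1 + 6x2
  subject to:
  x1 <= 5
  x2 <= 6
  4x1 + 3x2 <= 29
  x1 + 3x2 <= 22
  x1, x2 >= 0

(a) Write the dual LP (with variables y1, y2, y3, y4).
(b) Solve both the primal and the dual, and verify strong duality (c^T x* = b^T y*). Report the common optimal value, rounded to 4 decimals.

The standard primal-dual pair for 'max c^T x s.t. A x <= b, x >= 0' is:
  Dual:  min b^T y  s.t.  A^T y >= c,  y >= 0.

So the dual LP is:
  minimize  5y1 + 6y2 + 29y3 + 22y4
  subject to:
    y1 + 4y3 + y4 >= 6
    y2 + 3y3 + 3y4 >= 6
    y1, y2, y3, y4 >= 0

Solving the primal: x* = (2.75, 6).
  primal value c^T x* = 52.5.
Solving the dual: y* = (0, 1.5, 1.5, 0).
  dual value b^T y* = 52.5.
Strong duality: c^T x* = b^T y*. Confirmed.

52.5


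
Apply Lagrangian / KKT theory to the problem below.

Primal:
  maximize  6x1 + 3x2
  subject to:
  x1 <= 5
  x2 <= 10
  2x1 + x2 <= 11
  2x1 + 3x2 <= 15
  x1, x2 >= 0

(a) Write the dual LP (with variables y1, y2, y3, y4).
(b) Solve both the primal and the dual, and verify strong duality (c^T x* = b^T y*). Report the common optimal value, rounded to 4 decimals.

The standard primal-dual pair for 'max c^T x s.t. A x <= b, x >= 0' is:
  Dual:  min b^T y  s.t.  A^T y >= c,  y >= 0.

So the dual LP is:
  minimize  5y1 + 10y2 + 11y3 + 15y4
  subject to:
    y1 + 2y3 + 2y4 >= 6
    y2 + y3 + 3y4 >= 3
    y1, y2, y3, y4 >= 0

Solving the primal: x* = (5, 1).
  primal value c^T x* = 33.
Solving the dual: y* = (0, 0, 3, 0).
  dual value b^T y* = 33.
Strong duality: c^T x* = b^T y*. Confirmed.

33


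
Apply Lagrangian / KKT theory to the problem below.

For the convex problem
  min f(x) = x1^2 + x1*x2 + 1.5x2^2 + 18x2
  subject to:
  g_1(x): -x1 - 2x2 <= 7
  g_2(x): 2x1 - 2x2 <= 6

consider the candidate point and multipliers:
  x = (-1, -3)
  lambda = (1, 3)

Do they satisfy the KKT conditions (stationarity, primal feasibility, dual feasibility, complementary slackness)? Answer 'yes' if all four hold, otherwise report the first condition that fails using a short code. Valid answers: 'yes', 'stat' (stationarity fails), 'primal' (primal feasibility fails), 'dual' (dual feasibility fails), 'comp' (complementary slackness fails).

Gradient of f: grad f(x) = Q x + c = (-5, 8)
Constraint values g_i(x) = a_i^T x - b_i:
  g_1((-1, -3)) = 0
  g_2((-1, -3)) = -2
Stationarity residual: grad f(x) + sum_i lambda_i a_i = (0, 0)
  -> stationarity OK
Primal feasibility (all g_i <= 0): OK
Dual feasibility (all lambda_i >= 0): OK
Complementary slackness (lambda_i * g_i(x) = 0 for all i): FAILS

Verdict: the first failing condition is complementary_slackness -> comp.

comp


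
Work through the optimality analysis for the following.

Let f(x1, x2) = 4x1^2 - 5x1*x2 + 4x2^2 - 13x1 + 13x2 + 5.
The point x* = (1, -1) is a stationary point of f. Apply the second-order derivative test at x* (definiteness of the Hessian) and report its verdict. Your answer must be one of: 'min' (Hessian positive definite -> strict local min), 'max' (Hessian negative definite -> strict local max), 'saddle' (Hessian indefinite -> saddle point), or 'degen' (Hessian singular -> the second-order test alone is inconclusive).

Compute the Hessian H = grad^2 f:
  H = [[8, -5], [-5, 8]]
Verify stationarity: grad f(x*) = H x* + g = (0, 0).
Eigenvalues of H: 3, 13.
Both eigenvalues > 0, so H is positive definite -> x* is a strict local min.

min


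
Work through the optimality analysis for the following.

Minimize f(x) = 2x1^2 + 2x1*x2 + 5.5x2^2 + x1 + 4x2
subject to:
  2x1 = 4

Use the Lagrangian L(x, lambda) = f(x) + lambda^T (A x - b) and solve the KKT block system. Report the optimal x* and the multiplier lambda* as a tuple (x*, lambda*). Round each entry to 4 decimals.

Form the Lagrangian:
  L(x, lambda) = (1/2) x^T Q x + c^T x + lambda^T (A x - b)
Stationarity (grad_x L = 0): Q x + c + A^T lambda = 0.
Primal feasibility: A x = b.

This gives the KKT block system:
  [ Q   A^T ] [ x     ]   [-c ]
  [ A    0  ] [ lambda ] = [ b ]

Solving the linear system:
  x*      = (2, -0.7273)
  lambda* = (-3.7727)
  f(x*)   = 7.0909

x* = (2, -0.7273), lambda* = (-3.7727)


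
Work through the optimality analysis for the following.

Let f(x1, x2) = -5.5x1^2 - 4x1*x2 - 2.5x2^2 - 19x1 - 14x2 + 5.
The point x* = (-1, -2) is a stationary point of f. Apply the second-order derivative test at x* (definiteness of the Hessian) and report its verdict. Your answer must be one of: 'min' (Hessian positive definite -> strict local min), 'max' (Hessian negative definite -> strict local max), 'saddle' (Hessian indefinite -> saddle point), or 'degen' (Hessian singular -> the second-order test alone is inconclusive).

Compute the Hessian H = grad^2 f:
  H = [[-11, -4], [-4, -5]]
Verify stationarity: grad f(x*) = H x* + g = (0, 0).
Eigenvalues of H: -13, -3.
Both eigenvalues < 0, so H is negative definite -> x* is a strict local max.

max


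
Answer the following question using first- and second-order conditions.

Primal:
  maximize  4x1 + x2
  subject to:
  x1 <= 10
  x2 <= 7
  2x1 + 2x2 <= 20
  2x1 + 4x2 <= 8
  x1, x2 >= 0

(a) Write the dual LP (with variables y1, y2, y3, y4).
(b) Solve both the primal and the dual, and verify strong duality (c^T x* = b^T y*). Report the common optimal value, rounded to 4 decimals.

The standard primal-dual pair for 'max c^T x s.t. A x <= b, x >= 0' is:
  Dual:  min b^T y  s.t.  A^T y >= c,  y >= 0.

So the dual LP is:
  minimize  10y1 + 7y2 + 20y3 + 8y4
  subject to:
    y1 + 2y3 + 2y4 >= 4
    y2 + 2y3 + 4y4 >= 1
    y1, y2, y3, y4 >= 0

Solving the primal: x* = (4, 0).
  primal value c^T x* = 16.
Solving the dual: y* = (0, 0, 0, 2).
  dual value b^T y* = 16.
Strong duality: c^T x* = b^T y*. Confirmed.

16


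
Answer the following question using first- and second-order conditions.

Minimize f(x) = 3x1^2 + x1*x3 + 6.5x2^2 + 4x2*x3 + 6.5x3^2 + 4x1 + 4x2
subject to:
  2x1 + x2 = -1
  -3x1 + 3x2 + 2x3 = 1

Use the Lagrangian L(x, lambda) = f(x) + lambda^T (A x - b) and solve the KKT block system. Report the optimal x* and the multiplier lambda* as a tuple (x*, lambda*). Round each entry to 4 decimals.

Form the Lagrangian:
  L(x, lambda) = (1/2) x^T Q x + c^T x + lambda^T (A x - b)
Stationarity (grad_x L = 0): Q x + c + A^T lambda = 0.
Primal feasibility: A x = b.

This gives the KKT block system:
  [ Q   A^T ] [ x     ]   [-c ]
  [ A    0  ] [ lambda ] = [ b ]

Solving the linear system:
  x*      = (-0.4143, -0.1713, 0.1355)
  lambda* = (-1.3214, -0.3311)
  f(x*)   = -1.6665

x* = (-0.4143, -0.1713, 0.1355), lambda* = (-1.3214, -0.3311)


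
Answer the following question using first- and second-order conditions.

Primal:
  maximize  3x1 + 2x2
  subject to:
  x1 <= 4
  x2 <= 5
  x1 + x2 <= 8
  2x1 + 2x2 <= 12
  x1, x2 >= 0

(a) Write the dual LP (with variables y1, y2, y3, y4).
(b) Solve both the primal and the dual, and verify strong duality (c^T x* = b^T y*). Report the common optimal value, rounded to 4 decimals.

The standard primal-dual pair for 'max c^T x s.t. A x <= b, x >= 0' is:
  Dual:  min b^T y  s.t.  A^T y >= c,  y >= 0.

So the dual LP is:
  minimize  4y1 + 5y2 + 8y3 + 12y4
  subject to:
    y1 + y3 + 2y4 >= 3
    y2 + y3 + 2y4 >= 2
    y1, y2, y3, y4 >= 0

Solving the primal: x* = (4, 2).
  primal value c^T x* = 16.
Solving the dual: y* = (1, 0, 0, 1).
  dual value b^T y* = 16.
Strong duality: c^T x* = b^T y*. Confirmed.

16


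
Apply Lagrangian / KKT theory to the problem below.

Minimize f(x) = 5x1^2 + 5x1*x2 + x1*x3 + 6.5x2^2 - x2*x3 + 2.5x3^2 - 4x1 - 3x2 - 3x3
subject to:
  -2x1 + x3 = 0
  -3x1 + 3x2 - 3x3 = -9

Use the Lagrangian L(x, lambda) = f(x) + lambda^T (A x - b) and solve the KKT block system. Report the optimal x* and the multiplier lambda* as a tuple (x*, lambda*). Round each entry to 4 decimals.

Form the Lagrangian:
  L(x, lambda) = (1/2) x^T Q x + c^T x + lambda^T (A x - b)
Stationarity (grad_x L = 0): Q x + c + A^T lambda = 0.
Primal feasibility: A x = b.

This gives the KKT block system:
  [ Q   A^T ] [ x     ]   [-c ]
  [ A    0  ] [ lambda ] = [ b ]

Solving the linear system:
  x*      = (0.858, -0.426, 1.716)
  lambda* = (-0.8994, 1.9882)
  f(x*)   = 5.2959

x* = (0.858, -0.426, 1.716), lambda* = (-0.8994, 1.9882)


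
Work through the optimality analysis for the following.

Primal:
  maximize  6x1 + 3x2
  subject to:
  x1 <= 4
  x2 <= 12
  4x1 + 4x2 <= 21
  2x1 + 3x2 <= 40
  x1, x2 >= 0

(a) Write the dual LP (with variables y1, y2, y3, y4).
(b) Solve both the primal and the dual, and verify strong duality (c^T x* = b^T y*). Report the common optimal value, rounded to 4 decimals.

The standard primal-dual pair for 'max c^T x s.t. A x <= b, x >= 0' is:
  Dual:  min b^T y  s.t.  A^T y >= c,  y >= 0.

So the dual LP is:
  minimize  4y1 + 12y2 + 21y3 + 40y4
  subject to:
    y1 + 4y3 + 2y4 >= 6
    y2 + 4y3 + 3y4 >= 3
    y1, y2, y3, y4 >= 0

Solving the primal: x* = (4, 1.25).
  primal value c^T x* = 27.75.
Solving the dual: y* = (3, 0, 0.75, 0).
  dual value b^T y* = 27.75.
Strong duality: c^T x* = b^T y*. Confirmed.

27.75


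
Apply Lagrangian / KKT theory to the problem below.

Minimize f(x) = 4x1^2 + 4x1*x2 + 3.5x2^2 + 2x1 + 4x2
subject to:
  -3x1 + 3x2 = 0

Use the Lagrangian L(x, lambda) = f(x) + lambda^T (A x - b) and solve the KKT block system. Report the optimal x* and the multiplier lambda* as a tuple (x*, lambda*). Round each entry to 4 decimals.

Form the Lagrangian:
  L(x, lambda) = (1/2) x^T Q x + c^T x + lambda^T (A x - b)
Stationarity (grad_x L = 0): Q x + c + A^T lambda = 0.
Primal feasibility: A x = b.

This gives the KKT block system:
  [ Q   A^T ] [ x     ]   [-c ]
  [ A    0  ] [ lambda ] = [ b ]

Solving the linear system:
  x*      = (-0.2609, -0.2609)
  lambda* = (-0.3768)
  f(x*)   = -0.7826

x* = (-0.2609, -0.2609), lambda* = (-0.3768)


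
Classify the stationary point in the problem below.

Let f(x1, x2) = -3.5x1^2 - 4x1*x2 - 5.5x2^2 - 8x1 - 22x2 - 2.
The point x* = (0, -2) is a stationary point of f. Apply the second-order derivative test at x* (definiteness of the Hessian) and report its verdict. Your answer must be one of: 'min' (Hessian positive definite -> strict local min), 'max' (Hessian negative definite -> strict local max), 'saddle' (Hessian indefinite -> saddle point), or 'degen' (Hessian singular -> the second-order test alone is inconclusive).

Compute the Hessian H = grad^2 f:
  H = [[-7, -4], [-4, -11]]
Verify stationarity: grad f(x*) = H x* + g = (0, 0).
Eigenvalues of H: -13.4721, -4.5279.
Both eigenvalues < 0, so H is negative definite -> x* is a strict local max.

max


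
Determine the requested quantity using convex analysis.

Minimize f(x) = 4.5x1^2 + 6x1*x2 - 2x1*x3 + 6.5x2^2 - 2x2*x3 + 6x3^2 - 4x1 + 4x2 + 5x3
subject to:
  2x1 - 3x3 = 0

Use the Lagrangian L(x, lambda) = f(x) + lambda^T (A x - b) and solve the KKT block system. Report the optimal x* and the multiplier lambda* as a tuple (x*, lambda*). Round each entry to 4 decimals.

Form the Lagrangian:
  L(x, lambda) = (1/2) x^T Q x + c^T x + lambda^T (A x - b)
Stationarity (grad_x L = 0): Q x + c + A^T lambda = 0.
Primal feasibility: A x = b.

This gives the KKT block system:
  [ Q   A^T ] [ x     ]   [-c ]
  [ A    0  ] [ lambda ] = [ b ]

Solving the linear system:
  x*      = (0.2104, -0.3832, 0.1403)
  lambda* = (2.343)
  f(x*)   = -0.8366

x* = (0.2104, -0.3832, 0.1403), lambda* = (2.343)


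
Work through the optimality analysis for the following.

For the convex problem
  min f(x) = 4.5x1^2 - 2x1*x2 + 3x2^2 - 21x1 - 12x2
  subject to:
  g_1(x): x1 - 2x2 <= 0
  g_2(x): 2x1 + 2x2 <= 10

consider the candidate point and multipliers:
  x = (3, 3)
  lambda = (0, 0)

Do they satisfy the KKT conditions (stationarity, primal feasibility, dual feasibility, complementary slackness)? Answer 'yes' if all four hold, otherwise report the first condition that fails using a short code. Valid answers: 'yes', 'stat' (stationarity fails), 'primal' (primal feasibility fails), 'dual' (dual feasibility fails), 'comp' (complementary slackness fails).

Gradient of f: grad f(x) = Q x + c = (0, 0)
Constraint values g_i(x) = a_i^T x - b_i:
  g_1((3, 3)) = -3
  g_2((3, 3)) = 2
Stationarity residual: grad f(x) + sum_i lambda_i a_i = (0, 0)
  -> stationarity OK
Primal feasibility (all g_i <= 0): FAILS
Dual feasibility (all lambda_i >= 0): OK
Complementary slackness (lambda_i * g_i(x) = 0 for all i): OK

Verdict: the first failing condition is primal_feasibility -> primal.

primal


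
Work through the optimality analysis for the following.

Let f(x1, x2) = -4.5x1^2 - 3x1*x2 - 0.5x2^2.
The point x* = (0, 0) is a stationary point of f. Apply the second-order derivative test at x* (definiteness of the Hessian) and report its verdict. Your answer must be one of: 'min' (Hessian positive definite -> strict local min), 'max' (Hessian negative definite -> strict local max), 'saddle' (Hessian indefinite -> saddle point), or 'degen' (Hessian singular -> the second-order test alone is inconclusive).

Compute the Hessian H = grad^2 f:
  H = [[-9, -3], [-3, -1]]
Verify stationarity: grad f(x*) = H x* + g = (0, 0).
Eigenvalues of H: -10, 0.
H has a zero eigenvalue (singular; negative semidefinite but not definite), so H is neither positive definite, negative definite, nor indefinite. The second-order test alone is inconclusive -> degen.
(Indeed, f is constant along the null direction of H through x*, so x* is not a strict local extremum.)

degen


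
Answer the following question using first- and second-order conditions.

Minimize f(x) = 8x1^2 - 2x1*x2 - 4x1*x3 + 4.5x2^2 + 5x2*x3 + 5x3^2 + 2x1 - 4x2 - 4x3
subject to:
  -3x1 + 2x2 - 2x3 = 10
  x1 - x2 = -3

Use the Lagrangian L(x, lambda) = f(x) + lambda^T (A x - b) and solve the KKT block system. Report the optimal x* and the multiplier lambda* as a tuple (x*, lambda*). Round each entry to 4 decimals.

Form the Lagrangian:
  L(x, lambda) = (1/2) x^T Q x + c^T x + lambda^T (A x - b)
Stationarity (grad_x L = 0): Q x + c + A^T lambda = 0.
Primal feasibility: A x = b.

This gives the KKT block system:
  [ Q   A^T ] [ x     ]   [-c ]
  [ A    0  ] [ lambda ] = [ b ]

Solving the linear system:
  x*      = (-0.9556, 2.0444, -1.5222)
  lambda* = (-2.5889, 3.5222)
  f(x*)   = 16.2278

x* = (-0.9556, 2.0444, -1.5222), lambda* = (-2.5889, 3.5222)


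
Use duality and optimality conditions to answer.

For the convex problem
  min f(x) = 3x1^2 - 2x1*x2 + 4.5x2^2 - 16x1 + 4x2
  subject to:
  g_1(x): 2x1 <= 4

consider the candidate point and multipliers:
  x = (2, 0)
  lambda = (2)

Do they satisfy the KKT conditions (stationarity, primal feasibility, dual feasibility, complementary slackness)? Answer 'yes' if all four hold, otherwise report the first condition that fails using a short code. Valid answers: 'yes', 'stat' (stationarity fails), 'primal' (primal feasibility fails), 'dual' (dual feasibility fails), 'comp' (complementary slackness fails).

Gradient of f: grad f(x) = Q x + c = (-4, 0)
Constraint values g_i(x) = a_i^T x - b_i:
  g_1((2, 0)) = 0
Stationarity residual: grad f(x) + sum_i lambda_i a_i = (0, 0)
  -> stationarity OK
Primal feasibility (all g_i <= 0): OK
Dual feasibility (all lambda_i >= 0): OK
Complementary slackness (lambda_i * g_i(x) = 0 for all i): OK

Verdict: yes, KKT holds.

yes


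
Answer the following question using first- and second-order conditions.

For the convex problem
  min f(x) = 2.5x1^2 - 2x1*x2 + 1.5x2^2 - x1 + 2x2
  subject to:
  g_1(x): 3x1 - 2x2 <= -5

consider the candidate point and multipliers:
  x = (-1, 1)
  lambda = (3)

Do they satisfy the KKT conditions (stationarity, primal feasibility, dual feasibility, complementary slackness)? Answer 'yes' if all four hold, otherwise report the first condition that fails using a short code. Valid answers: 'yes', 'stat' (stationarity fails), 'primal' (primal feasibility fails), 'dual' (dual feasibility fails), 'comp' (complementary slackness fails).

Gradient of f: grad f(x) = Q x + c = (-8, 7)
Constraint values g_i(x) = a_i^T x - b_i:
  g_1((-1, 1)) = 0
Stationarity residual: grad f(x) + sum_i lambda_i a_i = (1, 1)
  -> stationarity FAILS
Primal feasibility (all g_i <= 0): OK
Dual feasibility (all lambda_i >= 0): OK
Complementary slackness (lambda_i * g_i(x) = 0 for all i): OK

Verdict: the first failing condition is stationarity -> stat.

stat


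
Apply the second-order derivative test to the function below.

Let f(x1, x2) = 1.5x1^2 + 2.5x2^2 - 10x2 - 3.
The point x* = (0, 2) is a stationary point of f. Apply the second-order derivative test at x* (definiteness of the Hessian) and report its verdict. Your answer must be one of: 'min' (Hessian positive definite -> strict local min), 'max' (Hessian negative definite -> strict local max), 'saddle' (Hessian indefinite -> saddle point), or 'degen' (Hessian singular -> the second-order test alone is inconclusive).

Compute the Hessian H = grad^2 f:
  H = [[3, 0], [0, 5]]
Verify stationarity: grad f(x*) = H x* + g = (0, 0).
Eigenvalues of H: 3, 5.
Both eigenvalues > 0, so H is positive definite -> x* is a strict local min.

min


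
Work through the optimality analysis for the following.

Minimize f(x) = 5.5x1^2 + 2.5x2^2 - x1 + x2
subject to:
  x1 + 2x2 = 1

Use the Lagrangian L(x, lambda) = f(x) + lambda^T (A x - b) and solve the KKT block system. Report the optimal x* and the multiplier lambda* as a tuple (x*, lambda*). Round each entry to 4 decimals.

Form the Lagrangian:
  L(x, lambda) = (1/2) x^T Q x + c^T x + lambda^T (A x - b)
Stationarity (grad_x L = 0): Q x + c + A^T lambda = 0.
Primal feasibility: A x = b.

This gives the KKT block system:
  [ Q   A^T ] [ x     ]   [-c ]
  [ A    0  ] [ lambda ] = [ b ]

Solving the linear system:
  x*      = (0.2245, 0.3878)
  lambda* = (-1.4694)
  f(x*)   = 0.8163

x* = (0.2245, 0.3878), lambda* = (-1.4694)


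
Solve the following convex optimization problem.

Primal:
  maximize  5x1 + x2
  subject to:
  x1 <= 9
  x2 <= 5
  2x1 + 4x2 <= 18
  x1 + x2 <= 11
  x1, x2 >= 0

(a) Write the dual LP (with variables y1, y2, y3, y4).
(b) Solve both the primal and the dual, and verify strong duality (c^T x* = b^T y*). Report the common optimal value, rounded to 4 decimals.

The standard primal-dual pair for 'max c^T x s.t. A x <= b, x >= 0' is:
  Dual:  min b^T y  s.t.  A^T y >= c,  y >= 0.

So the dual LP is:
  minimize  9y1 + 5y2 + 18y3 + 11y4
  subject to:
    y1 + 2y3 + y4 >= 5
    y2 + 4y3 + y4 >= 1
    y1, y2, y3, y4 >= 0

Solving the primal: x* = (9, 0).
  primal value c^T x* = 45.
Solving the dual: y* = (4.5, 0, 0.25, 0).
  dual value b^T y* = 45.
Strong duality: c^T x* = b^T y*. Confirmed.

45


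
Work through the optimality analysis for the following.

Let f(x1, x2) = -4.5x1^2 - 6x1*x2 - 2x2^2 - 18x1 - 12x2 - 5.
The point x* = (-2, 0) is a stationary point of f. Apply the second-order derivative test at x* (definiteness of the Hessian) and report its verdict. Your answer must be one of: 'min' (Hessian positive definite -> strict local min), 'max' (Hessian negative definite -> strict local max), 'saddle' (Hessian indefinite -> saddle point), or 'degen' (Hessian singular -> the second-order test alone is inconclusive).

Compute the Hessian H = grad^2 f:
  H = [[-9, -6], [-6, -4]]
Verify stationarity: grad f(x*) = H x* + g = (0, 0).
Eigenvalues of H: -13, 0.
H has a zero eigenvalue (singular; negative semidefinite but not definite), so H is neither positive definite, negative definite, nor indefinite. The second-order test alone is inconclusive -> degen.
(Indeed, f is constant along the null direction of H through x*, so x* is not a strict local extremum.)

degen


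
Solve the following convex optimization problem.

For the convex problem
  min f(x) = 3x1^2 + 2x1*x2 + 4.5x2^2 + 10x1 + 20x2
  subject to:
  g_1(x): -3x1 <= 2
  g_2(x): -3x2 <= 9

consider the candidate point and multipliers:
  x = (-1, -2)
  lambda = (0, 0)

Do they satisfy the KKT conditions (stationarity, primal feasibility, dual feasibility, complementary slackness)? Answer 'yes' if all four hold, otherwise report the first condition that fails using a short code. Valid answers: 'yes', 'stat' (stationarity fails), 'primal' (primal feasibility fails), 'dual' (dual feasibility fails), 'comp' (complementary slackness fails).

Gradient of f: grad f(x) = Q x + c = (0, 0)
Constraint values g_i(x) = a_i^T x - b_i:
  g_1((-1, -2)) = 1
  g_2((-1, -2)) = -3
Stationarity residual: grad f(x) + sum_i lambda_i a_i = (0, 0)
  -> stationarity OK
Primal feasibility (all g_i <= 0): FAILS
Dual feasibility (all lambda_i >= 0): OK
Complementary slackness (lambda_i * g_i(x) = 0 for all i): OK

Verdict: the first failing condition is primal_feasibility -> primal.

primal


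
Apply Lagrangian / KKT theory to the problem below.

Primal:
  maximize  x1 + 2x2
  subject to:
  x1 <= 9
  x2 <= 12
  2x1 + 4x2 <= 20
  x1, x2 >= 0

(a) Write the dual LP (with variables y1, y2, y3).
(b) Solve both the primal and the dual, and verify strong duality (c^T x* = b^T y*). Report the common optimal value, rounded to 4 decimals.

The standard primal-dual pair for 'max c^T x s.t. A x <= b, x >= 0' is:
  Dual:  min b^T y  s.t.  A^T y >= c,  y >= 0.

So the dual LP is:
  minimize  9y1 + 12y2 + 20y3
  subject to:
    y1 + 2y3 >= 1
    y2 + 4y3 >= 2
    y1, y2, y3 >= 0

Solving the primal: x* = (0, 5).
  primal value c^T x* = 10.
Solving the dual: y* = (0, 0, 0.5).
  dual value b^T y* = 10.
Strong duality: c^T x* = b^T y*. Confirmed.

10


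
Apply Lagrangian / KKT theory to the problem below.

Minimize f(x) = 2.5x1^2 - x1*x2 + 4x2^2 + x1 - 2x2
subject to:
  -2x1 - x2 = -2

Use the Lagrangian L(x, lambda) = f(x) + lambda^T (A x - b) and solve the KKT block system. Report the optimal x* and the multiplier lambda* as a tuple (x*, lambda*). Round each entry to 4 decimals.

Form the Lagrangian:
  L(x, lambda) = (1/2) x^T Q x + c^T x + lambda^T (A x - b)
Stationarity (grad_x L = 0): Q x + c + A^T lambda = 0.
Primal feasibility: A x = b.

This gives the KKT block system:
  [ Q   A^T ] [ x     ]   [-c ]
  [ A    0  ] [ lambda ] = [ b ]

Solving the linear system:
  x*      = (0.7073, 0.5854)
  lambda* = (1.9756)
  f(x*)   = 1.7439

x* = (0.7073, 0.5854), lambda* = (1.9756)


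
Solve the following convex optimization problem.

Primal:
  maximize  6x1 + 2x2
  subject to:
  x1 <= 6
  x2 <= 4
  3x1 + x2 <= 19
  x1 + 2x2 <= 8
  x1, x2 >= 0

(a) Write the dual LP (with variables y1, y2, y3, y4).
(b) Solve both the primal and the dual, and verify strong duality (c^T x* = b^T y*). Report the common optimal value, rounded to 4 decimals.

The standard primal-dual pair for 'max c^T x s.t. A x <= b, x >= 0' is:
  Dual:  min b^T y  s.t.  A^T y >= c,  y >= 0.

So the dual LP is:
  minimize  6y1 + 4y2 + 19y3 + 8y4
  subject to:
    y1 + 3y3 + y4 >= 6
    y2 + y3 + 2y4 >= 2
    y1, y2, y3, y4 >= 0

Solving the primal: x* = (6, 1).
  primal value c^T x* = 38.
Solving the dual: y* = (0, 0, 2, 0).
  dual value b^T y* = 38.
Strong duality: c^T x* = b^T y*. Confirmed.

38


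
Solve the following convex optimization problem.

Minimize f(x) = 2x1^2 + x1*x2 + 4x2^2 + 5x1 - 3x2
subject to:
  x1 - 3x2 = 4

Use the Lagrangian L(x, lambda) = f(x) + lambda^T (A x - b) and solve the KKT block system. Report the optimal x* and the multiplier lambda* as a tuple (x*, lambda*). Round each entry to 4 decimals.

Form the Lagrangian:
  L(x, lambda) = (1/2) x^T Q x + c^T x + lambda^T (A x - b)
Stationarity (grad_x L = 0): Q x + c + A^T lambda = 0.
Primal feasibility: A x = b.

This gives the KKT block system:
  [ Q   A^T ] [ x     ]   [-c ]
  [ A    0  ] [ lambda ] = [ b ]

Solving the linear system:
  x*      = (0.16, -1.28)
  lambda* = (-4.36)
  f(x*)   = 11.04

x* = (0.16, -1.28), lambda* = (-4.36)


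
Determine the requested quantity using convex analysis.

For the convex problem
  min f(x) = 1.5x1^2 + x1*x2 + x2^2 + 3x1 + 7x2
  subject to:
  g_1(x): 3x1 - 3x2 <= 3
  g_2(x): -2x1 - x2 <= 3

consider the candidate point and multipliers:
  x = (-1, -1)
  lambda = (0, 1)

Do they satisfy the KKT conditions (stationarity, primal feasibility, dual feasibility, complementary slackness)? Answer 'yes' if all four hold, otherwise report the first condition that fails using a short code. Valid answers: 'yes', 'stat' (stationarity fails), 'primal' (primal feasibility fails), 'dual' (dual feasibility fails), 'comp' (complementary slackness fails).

Gradient of f: grad f(x) = Q x + c = (-1, 4)
Constraint values g_i(x) = a_i^T x - b_i:
  g_1((-1, -1)) = -3
  g_2((-1, -1)) = 0
Stationarity residual: grad f(x) + sum_i lambda_i a_i = (-3, 3)
  -> stationarity FAILS
Primal feasibility (all g_i <= 0): OK
Dual feasibility (all lambda_i >= 0): OK
Complementary slackness (lambda_i * g_i(x) = 0 for all i): OK

Verdict: the first failing condition is stationarity -> stat.

stat


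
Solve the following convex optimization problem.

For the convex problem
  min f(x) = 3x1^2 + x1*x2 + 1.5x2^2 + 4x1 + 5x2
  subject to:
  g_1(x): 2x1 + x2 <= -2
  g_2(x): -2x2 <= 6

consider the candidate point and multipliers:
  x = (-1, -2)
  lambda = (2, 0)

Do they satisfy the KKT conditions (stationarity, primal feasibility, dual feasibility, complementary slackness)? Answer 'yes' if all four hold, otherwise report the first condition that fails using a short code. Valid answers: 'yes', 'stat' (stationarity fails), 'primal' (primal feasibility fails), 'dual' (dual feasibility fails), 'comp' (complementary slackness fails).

Gradient of f: grad f(x) = Q x + c = (-4, -2)
Constraint values g_i(x) = a_i^T x - b_i:
  g_1((-1, -2)) = -2
  g_2((-1, -2)) = -2
Stationarity residual: grad f(x) + sum_i lambda_i a_i = (0, 0)
  -> stationarity OK
Primal feasibility (all g_i <= 0): OK
Dual feasibility (all lambda_i >= 0): OK
Complementary slackness (lambda_i * g_i(x) = 0 for all i): FAILS

Verdict: the first failing condition is complementary_slackness -> comp.

comp


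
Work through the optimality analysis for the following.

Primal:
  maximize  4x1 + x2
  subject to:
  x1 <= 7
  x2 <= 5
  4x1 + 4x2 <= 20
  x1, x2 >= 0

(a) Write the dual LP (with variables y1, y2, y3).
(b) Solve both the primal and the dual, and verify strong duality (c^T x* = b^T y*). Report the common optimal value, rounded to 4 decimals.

The standard primal-dual pair for 'max c^T x s.t. A x <= b, x >= 0' is:
  Dual:  min b^T y  s.t.  A^T y >= c,  y >= 0.

So the dual LP is:
  minimize  7y1 + 5y2 + 20y3
  subject to:
    y1 + 4y3 >= 4
    y2 + 4y3 >= 1
    y1, y2, y3 >= 0

Solving the primal: x* = (5, 0).
  primal value c^T x* = 20.
Solving the dual: y* = (0, 0, 1).
  dual value b^T y* = 20.
Strong duality: c^T x* = b^T y*. Confirmed.

20


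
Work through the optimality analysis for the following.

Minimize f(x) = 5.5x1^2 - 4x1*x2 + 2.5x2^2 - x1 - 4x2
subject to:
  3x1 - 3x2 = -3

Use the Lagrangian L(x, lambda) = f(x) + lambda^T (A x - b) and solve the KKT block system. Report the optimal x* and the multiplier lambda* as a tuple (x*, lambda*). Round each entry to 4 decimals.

Form the Lagrangian:
  L(x, lambda) = (1/2) x^T Q x + c^T x + lambda^T (A x - b)
Stationarity (grad_x L = 0): Q x + c + A^T lambda = 0.
Primal feasibility: A x = b.

This gives the KKT block system:
  [ Q   A^T ] [ x     ]   [-c ]
  [ A    0  ] [ lambda ] = [ b ]

Solving the linear system:
  x*      = (0.5, 1.5)
  lambda* = (0.5)
  f(x*)   = -2.5

x* = (0.5, 1.5), lambda* = (0.5)


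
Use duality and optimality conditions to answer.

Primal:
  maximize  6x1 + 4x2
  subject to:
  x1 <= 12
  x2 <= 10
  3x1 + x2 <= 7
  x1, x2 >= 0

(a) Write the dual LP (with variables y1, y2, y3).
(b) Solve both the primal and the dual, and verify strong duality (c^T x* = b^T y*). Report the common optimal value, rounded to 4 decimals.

The standard primal-dual pair for 'max c^T x s.t. A x <= b, x >= 0' is:
  Dual:  min b^T y  s.t.  A^T y >= c,  y >= 0.

So the dual LP is:
  minimize  12y1 + 10y2 + 7y3
  subject to:
    y1 + 3y3 >= 6
    y2 + y3 >= 4
    y1, y2, y3 >= 0

Solving the primal: x* = (0, 7).
  primal value c^T x* = 28.
Solving the dual: y* = (0, 0, 4).
  dual value b^T y* = 28.
Strong duality: c^T x* = b^T y*. Confirmed.

28


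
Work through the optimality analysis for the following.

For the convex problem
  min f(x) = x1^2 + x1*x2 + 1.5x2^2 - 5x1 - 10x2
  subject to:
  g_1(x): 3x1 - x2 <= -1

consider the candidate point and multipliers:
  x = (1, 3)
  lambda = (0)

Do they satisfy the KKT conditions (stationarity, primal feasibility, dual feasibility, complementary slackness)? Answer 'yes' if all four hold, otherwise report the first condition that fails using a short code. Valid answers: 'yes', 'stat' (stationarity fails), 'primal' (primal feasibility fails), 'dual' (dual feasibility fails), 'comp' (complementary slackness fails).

Gradient of f: grad f(x) = Q x + c = (0, 0)
Constraint values g_i(x) = a_i^T x - b_i:
  g_1((1, 3)) = 1
Stationarity residual: grad f(x) + sum_i lambda_i a_i = (0, 0)
  -> stationarity OK
Primal feasibility (all g_i <= 0): FAILS
Dual feasibility (all lambda_i >= 0): OK
Complementary slackness (lambda_i * g_i(x) = 0 for all i): OK

Verdict: the first failing condition is primal_feasibility -> primal.

primal


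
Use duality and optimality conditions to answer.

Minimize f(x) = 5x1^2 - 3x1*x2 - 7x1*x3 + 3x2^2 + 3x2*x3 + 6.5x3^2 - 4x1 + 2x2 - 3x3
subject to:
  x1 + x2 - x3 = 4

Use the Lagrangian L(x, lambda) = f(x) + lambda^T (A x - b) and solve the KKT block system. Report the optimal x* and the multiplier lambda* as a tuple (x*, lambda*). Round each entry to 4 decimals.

Form the Lagrangian:
  L(x, lambda) = (1/2) x^T Q x + c^T x + lambda^T (A x - b)
Stationarity (grad_x L = 0): Q x + c + A^T lambda = 0.
Primal feasibility: A x = b.

This gives the KKT block system:
  [ Q   A^T ] [ x     ]   [-c ]
  [ A    0  ] [ lambda ] = [ b ]

Solving the linear system:
  x*      = (2.037, 2.1111, 0.1481)
  lambda* = (-9)
  f(x*)   = 15.8148

x* = (2.037, 2.1111, 0.1481), lambda* = (-9)
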